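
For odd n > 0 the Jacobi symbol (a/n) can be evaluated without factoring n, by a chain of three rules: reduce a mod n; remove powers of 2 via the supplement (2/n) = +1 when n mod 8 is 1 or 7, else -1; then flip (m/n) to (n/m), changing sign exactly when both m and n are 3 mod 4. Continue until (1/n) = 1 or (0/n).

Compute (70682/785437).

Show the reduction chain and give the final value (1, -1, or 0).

70682 = 2^1·35341; (2/785437) = -1 since 785437 mod 8 = 5, so (70682/785437) = (-1)^1·(35341/785437); sign now -1
reciprocity: (35341/785437) = +1·(785437/35341) since 35341 mod 4 = 1, 785437 mod 4 = 1; sign now -1
(785437/35341) = (7935/35341)   [reduce mod 35341]
reciprocity: (7935/35341) = +1·(35341/7935) since 7935 mod 4 = 3, 35341 mod 4 = 1; sign now -1
(35341/7935) = (3601/7935)   [reduce mod 7935]
reciprocity: (3601/7935) = +1·(7935/3601) since 3601 mod 4 = 1, 7935 mod 4 = 3; sign now -1
(7935/3601) = (733/3601)   [reduce mod 3601]
reciprocity: (733/3601) = +1·(3601/733) since 733 mod 4 = 1, 3601 mod 4 = 1; sign now -1
(3601/733) = (669/733)   [reduce mod 733]
reciprocity: (669/733) = +1·(733/669) since 669 mod 4 = 1, 733 mod 4 = 1; sign now -1
(733/669) = (64/669)   [reduce mod 669]
64 = 2^6·1; (2/669) = -1 since 669 mod 8 = 5, so (64/669) = (-1)^6·(1/669); sign now -1
(1/669) = 1; final value = sign = -1

-1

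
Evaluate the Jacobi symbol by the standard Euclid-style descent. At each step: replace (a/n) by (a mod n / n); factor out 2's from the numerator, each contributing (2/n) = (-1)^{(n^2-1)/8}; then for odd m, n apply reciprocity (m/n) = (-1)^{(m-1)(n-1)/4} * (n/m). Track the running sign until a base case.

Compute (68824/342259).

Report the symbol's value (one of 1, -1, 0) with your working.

-1

68824 = 2^3·8603; (2/342259) = -1 since 342259 mod 8 = 3, so (68824/342259) = (-1)^3·(8603/342259); sign now -1
reciprocity: (8603/342259) = -1·(342259/8603) since 8603 mod 4 = 3, 342259 mod 4 = 3; sign now +1
(342259/8603) = (6742/8603)   [reduce mod 8603]
6742 = 2^1·3371; (2/8603) = -1 since 8603 mod 8 = 3, so (6742/8603) = (-1)^1·(3371/8603); sign now -1
reciprocity: (3371/8603) = -1·(8603/3371) since 3371 mod 4 = 3, 8603 mod 4 = 3; sign now +1
(8603/3371) = (1861/3371)   [reduce mod 3371]
reciprocity: (1861/3371) = +1·(3371/1861) since 1861 mod 4 = 1, 3371 mod 4 = 3; sign now +1
(3371/1861) = (1510/1861)   [reduce mod 1861]
1510 = 2^1·755; (2/1861) = -1 since 1861 mod 8 = 5, so (1510/1861) = (-1)^1·(755/1861); sign now -1
reciprocity: (755/1861) = +1·(1861/755) since 755 mod 4 = 3, 1861 mod 4 = 1; sign now -1
(1861/755) = (351/755)   [reduce mod 755]
reciprocity: (351/755) = -1·(755/351) since 351 mod 4 = 3, 755 mod 4 = 3; sign now +1
(755/351) = (53/351)   [reduce mod 351]
reciprocity: (53/351) = +1·(351/53) since 53 mod 4 = 1, 351 mod 4 = 3; sign now +1
(351/53) = (33/53)   [reduce mod 53]
reciprocity: (33/53) = +1·(53/33) since 33 mod 4 = 1, 53 mod 4 = 1; sign now +1
(53/33) = (20/33)   [reduce mod 33]
20 = 2^2·5; (2/33) = +1 since 33 mod 8 = 1, so (20/33) = (+1)^2·(5/33); sign now +1
reciprocity: (5/33) = +1·(33/5) since 5 mod 4 = 1, 33 mod 4 = 1; sign now +1
(33/5) = (3/5)   [reduce mod 5]
reciprocity: (3/5) = +1·(5/3) since 3 mod 4 = 3, 5 mod 4 = 1; sign now +1
(5/3) = (2/3)   [reduce mod 3]
2 = 2^1·1; (2/3) = -1 since 3 mod 8 = 3, so (2/3) = (-1)^1·(1/3); sign now -1
(1/3) = 1; final value = sign = -1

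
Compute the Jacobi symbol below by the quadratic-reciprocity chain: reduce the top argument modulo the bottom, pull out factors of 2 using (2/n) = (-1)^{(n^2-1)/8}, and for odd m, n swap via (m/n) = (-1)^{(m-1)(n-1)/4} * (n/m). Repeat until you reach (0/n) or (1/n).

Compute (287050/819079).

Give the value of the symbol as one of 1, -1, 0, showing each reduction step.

-1

factor out 2^1: 287050 = 2^1·143525; with 819079 mod 8 = 7, (2/819079) = +1; sign now +1; continue with (143525/819079)
flip (143525/819079) -> (819079/143525): both odd, 143525 mod 4 = 1, 819079 mod 4 = 3, so the flip contributes +1; sign now +1
(819079/143525): 819079 mod 143525 = 101454, so (819079/143525) = (101454/143525)
factor out 2^1: 101454 = 2^1·50727; with 143525 mod 8 = 5, (2/143525) = -1; sign now -1; continue with (50727/143525)
flip (50727/143525) -> (143525/50727): both odd, 50727 mod 4 = 3, 143525 mod 4 = 1, so the flip contributes +1; sign now -1
(143525/50727): 143525 mod 50727 = 42071, so (143525/50727) = (42071/50727)
flip (42071/50727) -> (50727/42071): both odd, 42071 mod 4 = 3, 50727 mod 4 = 3, so the flip contributes -1; sign now +1
(50727/42071): 50727 mod 42071 = 8656, so (50727/42071) = (8656/42071)
factor out 2^4: 8656 = 2^4·541; with 42071 mod 8 = 7, (2/42071) = +1; sign now +1; continue with (541/42071)
flip (541/42071) -> (42071/541): both odd, 541 mod 4 = 1, 42071 mod 4 = 3, so the flip contributes +1; sign now +1
(42071/541): 42071 mod 541 = 414, so (42071/541) = (414/541)
factor out 2^1: 414 = 2^1·207; with 541 mod 8 = 5, (2/541) = -1; sign now -1; continue with (207/541)
flip (207/541) -> (541/207): both odd, 207 mod 4 = 3, 541 mod 4 = 1, so the flip contributes +1; sign now -1
(541/207): 541 mod 207 = 127, so (541/207) = (127/207)
flip (127/207) -> (207/127): both odd, 127 mod 4 = 3, 207 mod 4 = 3, so the flip contributes -1; sign now +1
(207/127): 207 mod 127 = 80, so (207/127) = (80/127)
factor out 2^4: 80 = 2^4·5; with 127 mod 8 = 7, (2/127) = +1; sign now +1; continue with (5/127)
flip (5/127) -> (127/5): both odd, 5 mod 4 = 1, 127 mod 4 = 3, so the flip contributes +1; sign now +1
(127/5): 127 mod 5 = 2, so (127/5) = (2/5)
factor out 2^1: 2 = 2^1·1; with 5 mod 8 = 5, (2/5) = -1; sign now -1; continue with (1/5)
reached (1/5) = 1, so the symbol is -1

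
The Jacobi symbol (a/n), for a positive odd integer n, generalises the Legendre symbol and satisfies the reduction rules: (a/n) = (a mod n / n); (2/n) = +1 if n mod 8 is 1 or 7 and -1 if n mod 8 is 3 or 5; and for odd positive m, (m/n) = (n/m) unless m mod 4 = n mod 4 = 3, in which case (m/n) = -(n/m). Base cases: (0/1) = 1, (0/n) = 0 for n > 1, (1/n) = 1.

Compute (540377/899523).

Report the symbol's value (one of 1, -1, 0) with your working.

reciprocity: (540377/899523) = +1·(899523/540377) since 540377 mod 4 = 1, 899523 mod 4 = 3; sign now +1
(899523/540377) = (359146/540377)   [reduce mod 540377]
359146 = 2^1·179573; (2/540377) = +1 since 540377 mod 8 = 1, so (359146/540377) = (+1)^1·(179573/540377); sign now +1
reciprocity: (179573/540377) = +1·(540377/179573) since 179573 mod 4 = 1, 540377 mod 4 = 1; sign now +1
(540377/179573) = (1658/179573)   [reduce mod 179573]
1658 = 2^1·829; (2/179573) = -1 since 179573 mod 8 = 5, so (1658/179573) = (-1)^1·(829/179573); sign now -1
reciprocity: (829/179573) = +1·(179573/829) since 829 mod 4 = 1, 179573 mod 4 = 1; sign now -1
(179573/829) = (509/829)   [reduce mod 829]
reciprocity: (509/829) = +1·(829/509) since 509 mod 4 = 1, 829 mod 4 = 1; sign now -1
(829/509) = (320/509)   [reduce mod 509]
320 = 2^6·5; (2/509) = -1 since 509 mod 8 = 5, so (320/509) = (-1)^6·(5/509); sign now -1
reciprocity: (5/509) = +1·(509/5) since 5 mod 4 = 1, 509 mod 4 = 1; sign now -1
(509/5) = (4/5)   [reduce mod 5]
4 = 2^2·1; (2/5) = -1 since 5 mod 8 = 5, so (4/5) = (-1)^2·(1/5); sign now -1
(1/5) = 1; final value = sign = -1

-1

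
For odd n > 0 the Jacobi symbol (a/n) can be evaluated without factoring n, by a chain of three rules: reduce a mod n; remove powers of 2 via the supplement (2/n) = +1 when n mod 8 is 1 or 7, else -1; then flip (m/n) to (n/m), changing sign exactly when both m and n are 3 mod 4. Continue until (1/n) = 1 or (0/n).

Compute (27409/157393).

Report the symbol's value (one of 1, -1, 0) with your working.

1

reciprocity: (27409/157393) = +1·(157393/27409) since 27409 mod 4 = 1, 157393 mod 4 = 1; sign now +1
(157393/27409) = (20348/27409)   [reduce mod 27409]
20348 = 2^2·5087; (2/27409) = +1 since 27409 mod 8 = 1, so (20348/27409) = (+1)^2·(5087/27409); sign now +1
reciprocity: (5087/27409) = +1·(27409/5087) since 5087 mod 4 = 3, 27409 mod 4 = 1; sign now +1
(27409/5087) = (1974/5087)   [reduce mod 5087]
1974 = 2^1·987; (2/5087) = +1 since 5087 mod 8 = 7, so (1974/5087) = (+1)^1·(987/5087); sign now +1
reciprocity: (987/5087) = -1·(5087/987) since 987 mod 4 = 3, 5087 mod 4 = 3; sign now -1
(5087/987) = (152/987)   [reduce mod 987]
152 = 2^3·19; (2/987) = -1 since 987 mod 8 = 3, so (152/987) = (-1)^3·(19/987); sign now +1
reciprocity: (19/987) = -1·(987/19) since 19 mod 4 = 3, 987 mod 4 = 3; sign now -1
(987/19) = (18/19)   [reduce mod 19]
18 = 2^1·9; (2/19) = -1 since 19 mod 8 = 3, so (18/19) = (-1)^1·(9/19); sign now +1
reciprocity: (9/19) = +1·(19/9) since 9 mod 4 = 1, 19 mod 4 = 3; sign now +1
(19/9) = (1/9)   [reduce mod 9]
(1/9) = 1; final value = sign = +1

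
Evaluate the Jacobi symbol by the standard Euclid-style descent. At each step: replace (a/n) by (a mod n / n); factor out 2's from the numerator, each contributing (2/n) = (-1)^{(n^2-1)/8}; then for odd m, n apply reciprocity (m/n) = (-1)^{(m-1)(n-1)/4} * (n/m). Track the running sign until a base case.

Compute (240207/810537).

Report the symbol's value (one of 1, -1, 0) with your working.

0

flip (240207/810537) -> (810537/240207): both odd, 240207 mod 4 = 3, 810537 mod 4 = 1, so the flip contributes +1; sign now +1
(810537/240207): 810537 mod 240207 = 89916, so (810537/240207) = (89916/240207)
factor out 2^2: 89916 = 2^2·22479; with 240207 mod 8 = 7, (2/240207) = +1; sign now +1; continue with (22479/240207)
flip (22479/240207) -> (240207/22479): both odd, 22479 mod 4 = 3, 240207 mod 4 = 3, so the flip contributes -1; sign now -1
(240207/22479): 240207 mod 22479 = 15417, so (240207/22479) = (15417/22479)
flip (15417/22479) -> (22479/15417): both odd, 15417 mod 4 = 1, 22479 mod 4 = 3, so the flip contributes +1; sign now -1
(22479/15417): 22479 mod 15417 = 7062, so (22479/15417) = (7062/15417)
factor out 2^1: 7062 = 2^1·3531; with 15417 mod 8 = 1, (2/15417) = +1; sign now -1; continue with (3531/15417)
flip (3531/15417) -> (15417/3531): both odd, 3531 mod 4 = 3, 15417 mod 4 = 1, so the flip contributes +1; sign now -1
(15417/3531): 15417 mod 3531 = 1293, so (15417/3531) = (1293/3531)
flip (1293/3531) -> (3531/1293): both odd, 1293 mod 4 = 1, 3531 mod 4 = 3, so the flip contributes +1; sign now -1
(3531/1293): 3531 mod 1293 = 945, so (3531/1293) = (945/1293)
flip (945/1293) -> (1293/945): both odd, 945 mod 4 = 1, 1293 mod 4 = 1, so the flip contributes +1; sign now -1
(1293/945): 1293 mod 945 = 348, so (1293/945) = (348/945)
factor out 2^2: 348 = 2^2·87; with 945 mod 8 = 1, (2/945) = +1; sign now -1; continue with (87/945)
flip (87/945) -> (945/87): both odd, 87 mod 4 = 3, 945 mod 4 = 1, so the flip contributes +1; sign now -1
(945/87): 945 mod 87 = 75, so (945/87) = (75/87)
flip (75/87) -> (87/75): both odd, 75 mod 4 = 3, 87 mod 4 = 3, so the flip contributes -1; sign now +1
(87/75): 87 mod 75 = 12, so (87/75) = (12/75)
factor out 2^2: 12 = 2^2·3; with 75 mod 8 = 3, (2/75) = -1; sign now +1; continue with (3/75)
flip (3/75) -> (75/3): both odd, 3 mod 4 = 3, 75 mod 4 = 3, so the flip contributes -1; sign now -1
(75/3): 75 mod 3 = 0, so (75/3) = (0/3)
reached (0/3); gcd(a, n) > 1, so (0/3) = 0 and the symbol is 0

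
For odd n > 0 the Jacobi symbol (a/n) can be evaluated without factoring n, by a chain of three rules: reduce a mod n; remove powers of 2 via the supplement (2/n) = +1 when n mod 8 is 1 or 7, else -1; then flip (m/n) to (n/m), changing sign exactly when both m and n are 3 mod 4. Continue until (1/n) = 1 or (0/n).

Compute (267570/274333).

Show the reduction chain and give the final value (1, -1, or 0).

1

factor out 2^1: 267570 = 2^1·133785; with 274333 mod 8 = 5, (2/274333) = -1; sign now -1; continue with (133785/274333)
flip (133785/274333) -> (274333/133785): both odd, 133785 mod 4 = 1, 274333 mod 4 = 1, so the flip contributes +1; sign now -1
(274333/133785): 274333 mod 133785 = 6763, so (274333/133785) = (6763/133785)
flip (6763/133785) -> (133785/6763): both odd, 6763 mod 4 = 3, 133785 mod 4 = 1, so the flip contributes +1; sign now -1
(133785/6763): 133785 mod 6763 = 5288, so (133785/6763) = (5288/6763)
factor out 2^3: 5288 = 2^3·661; with 6763 mod 8 = 3, (2/6763) = -1; sign now +1; continue with (661/6763)
flip (661/6763) -> (6763/661): both odd, 661 mod 4 = 1, 6763 mod 4 = 3, so the flip contributes +1; sign now +1
(6763/661): 6763 mod 661 = 153, so (6763/661) = (153/661)
flip (153/661) -> (661/153): both odd, 153 mod 4 = 1, 661 mod 4 = 1, so the flip contributes +1; sign now +1
(661/153): 661 mod 153 = 49, so (661/153) = (49/153)
flip (49/153) -> (153/49): both odd, 49 mod 4 = 1, 153 mod 4 = 1, so the flip contributes +1; sign now +1
(153/49): 153 mod 49 = 6, so (153/49) = (6/49)
factor out 2^1: 6 = 2^1·3; with 49 mod 8 = 1, (2/49) = +1; sign now +1; continue with (3/49)
flip (3/49) -> (49/3): both odd, 3 mod 4 = 3, 49 mod 4 = 1, so the flip contributes +1; sign now +1
(49/3): 49 mod 3 = 1, so (49/3) = (1/3)
reached (1/3) = 1, so the symbol is +1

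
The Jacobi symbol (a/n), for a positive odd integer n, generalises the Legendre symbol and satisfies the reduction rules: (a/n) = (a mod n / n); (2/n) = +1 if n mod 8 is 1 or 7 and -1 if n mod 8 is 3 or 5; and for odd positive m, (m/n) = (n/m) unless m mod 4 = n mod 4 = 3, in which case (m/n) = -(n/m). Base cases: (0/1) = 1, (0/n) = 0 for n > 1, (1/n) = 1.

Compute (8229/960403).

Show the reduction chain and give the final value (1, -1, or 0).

1

flip (8229/960403) -> (960403/8229): both odd, 8229 mod 4 = 1, 960403 mod 4 = 3, so the flip contributes +1; sign now +1
(960403/8229): 960403 mod 8229 = 5839, so (960403/8229) = (5839/8229)
flip (5839/8229) -> (8229/5839): both odd, 5839 mod 4 = 3, 8229 mod 4 = 1, so the flip contributes +1; sign now +1
(8229/5839): 8229 mod 5839 = 2390, so (8229/5839) = (2390/5839)
factor out 2^1: 2390 = 2^1·1195; with 5839 mod 8 = 7, (2/5839) = +1; sign now +1; continue with (1195/5839)
flip (1195/5839) -> (5839/1195): both odd, 1195 mod 4 = 3, 5839 mod 4 = 3, so the flip contributes -1; sign now -1
(5839/1195): 5839 mod 1195 = 1059, so (5839/1195) = (1059/1195)
flip (1059/1195) -> (1195/1059): both odd, 1059 mod 4 = 3, 1195 mod 4 = 3, so the flip contributes -1; sign now +1
(1195/1059): 1195 mod 1059 = 136, so (1195/1059) = (136/1059)
factor out 2^3: 136 = 2^3·17; with 1059 mod 8 = 3, (2/1059) = -1; sign now -1; continue with (17/1059)
flip (17/1059) -> (1059/17): both odd, 17 mod 4 = 1, 1059 mod 4 = 3, so the flip contributes +1; sign now -1
(1059/17): 1059 mod 17 = 5, so (1059/17) = (5/17)
flip (5/17) -> (17/5): both odd, 5 mod 4 = 1, 17 mod 4 = 1, so the flip contributes +1; sign now -1
(17/5): 17 mod 5 = 2, so (17/5) = (2/5)
factor out 2^1: 2 = 2^1·1; with 5 mod 8 = 5, (2/5) = -1; sign now +1; continue with (1/5)
reached (1/5) = 1, so the symbol is +1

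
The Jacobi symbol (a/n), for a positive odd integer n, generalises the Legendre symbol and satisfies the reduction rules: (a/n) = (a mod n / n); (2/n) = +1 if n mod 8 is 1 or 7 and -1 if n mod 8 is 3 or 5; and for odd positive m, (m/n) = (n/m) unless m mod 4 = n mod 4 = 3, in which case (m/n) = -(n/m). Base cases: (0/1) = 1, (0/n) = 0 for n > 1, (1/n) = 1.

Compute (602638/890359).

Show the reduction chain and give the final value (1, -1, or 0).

1

602638 = 2^1·301319; (2/890359) = +1 since 890359 mod 8 = 7, so (602638/890359) = (+1)^1·(301319/890359); sign now +1
reciprocity: (301319/890359) = -1·(890359/301319) since 301319 mod 4 = 3, 890359 mod 4 = 3; sign now -1
(890359/301319) = (287721/301319)   [reduce mod 301319]
reciprocity: (287721/301319) = +1·(301319/287721) since 287721 mod 4 = 1, 301319 mod 4 = 3; sign now -1
(301319/287721) = (13598/287721)   [reduce mod 287721]
13598 = 2^1·6799; (2/287721) = +1 since 287721 mod 8 = 1, so (13598/287721) = (+1)^1·(6799/287721); sign now -1
reciprocity: (6799/287721) = +1·(287721/6799) since 6799 mod 4 = 3, 287721 mod 4 = 1; sign now -1
(287721/6799) = (2163/6799)   [reduce mod 6799]
reciprocity: (2163/6799) = -1·(6799/2163) since 2163 mod 4 = 3, 6799 mod 4 = 3; sign now +1
(6799/2163) = (310/2163)   [reduce mod 2163]
310 = 2^1·155; (2/2163) = -1 since 2163 mod 8 = 3, so (310/2163) = (-1)^1·(155/2163); sign now -1
reciprocity: (155/2163) = -1·(2163/155) since 155 mod 4 = 3, 2163 mod 4 = 3; sign now +1
(2163/155) = (148/155)   [reduce mod 155]
148 = 2^2·37; (2/155) = -1 since 155 mod 8 = 3, so (148/155) = (-1)^2·(37/155); sign now +1
reciprocity: (37/155) = +1·(155/37) since 37 mod 4 = 1, 155 mod 4 = 3; sign now +1
(155/37) = (7/37)   [reduce mod 37]
reciprocity: (7/37) = +1·(37/7) since 7 mod 4 = 3, 37 mod 4 = 1; sign now +1
(37/7) = (2/7)   [reduce mod 7]
2 = 2^1·1; (2/7) = +1 since 7 mod 8 = 7, so (2/7) = (+1)^1·(1/7); sign now +1
(1/7) = 1; final value = sign = +1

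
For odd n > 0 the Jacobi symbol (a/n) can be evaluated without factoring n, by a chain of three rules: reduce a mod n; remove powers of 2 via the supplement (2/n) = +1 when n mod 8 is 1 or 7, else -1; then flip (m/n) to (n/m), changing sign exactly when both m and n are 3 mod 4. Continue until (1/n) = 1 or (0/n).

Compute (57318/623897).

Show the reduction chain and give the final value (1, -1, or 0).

57318 = 2^1·28659; (2/623897) = +1 since 623897 mod 8 = 1, so (57318/623897) = (+1)^1·(28659/623897); sign now +1
reciprocity: (28659/623897) = +1·(623897/28659) since 28659 mod 4 = 3, 623897 mod 4 = 1; sign now +1
(623897/28659) = (22058/28659)   [reduce mod 28659]
22058 = 2^1·11029; (2/28659) = -1 since 28659 mod 8 = 3, so (22058/28659) = (-1)^1·(11029/28659); sign now -1
reciprocity: (11029/28659) = +1·(28659/11029) since 11029 mod 4 = 1, 28659 mod 4 = 3; sign now -1
(28659/11029) = (6601/11029)   [reduce mod 11029]
reciprocity: (6601/11029) = +1·(11029/6601) since 6601 mod 4 = 1, 11029 mod 4 = 1; sign now -1
(11029/6601) = (4428/6601)   [reduce mod 6601]
4428 = 2^2·1107; (2/6601) = +1 since 6601 mod 8 = 1, so (4428/6601) = (+1)^2·(1107/6601); sign now -1
reciprocity: (1107/6601) = +1·(6601/1107) since 1107 mod 4 = 3, 6601 mod 4 = 1; sign now -1
(6601/1107) = (1066/1107)   [reduce mod 1107]
1066 = 2^1·533; (2/1107) = -1 since 1107 mod 8 = 3, so (1066/1107) = (-1)^1·(533/1107); sign now +1
reciprocity: (533/1107) = +1·(1107/533) since 533 mod 4 = 1, 1107 mod 4 = 3; sign now +1
(1107/533) = (41/533)   [reduce mod 533]
reciprocity: (41/533) = +1·(533/41) since 41 mod 4 = 1, 533 mod 4 = 1; sign now +1
(533/41) = (0/41)   [reduce mod 41]
(0/41) = 0   [gcd(a, n) > 1]; final value = 0

0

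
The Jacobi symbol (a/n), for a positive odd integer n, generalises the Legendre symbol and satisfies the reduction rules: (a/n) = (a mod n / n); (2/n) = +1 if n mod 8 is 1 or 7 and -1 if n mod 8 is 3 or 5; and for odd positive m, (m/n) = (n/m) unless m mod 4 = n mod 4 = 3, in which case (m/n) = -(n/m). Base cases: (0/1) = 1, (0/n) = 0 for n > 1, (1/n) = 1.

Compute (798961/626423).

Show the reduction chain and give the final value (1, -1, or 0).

-1

(798961/626423): 798961 mod 626423 = 172538, so (798961/626423) = (172538/626423)
factor out 2^1: 172538 = 2^1·86269; with 626423 mod 8 = 7, (2/626423) = +1; sign now +1; continue with (86269/626423)
flip (86269/626423) -> (626423/86269): both odd, 86269 mod 4 = 1, 626423 mod 4 = 3, so the flip contributes +1; sign now +1
(626423/86269): 626423 mod 86269 = 22540, so (626423/86269) = (22540/86269)
factor out 2^2: 22540 = 2^2·5635; with 86269 mod 8 = 5, (2/86269) = -1; sign now +1; continue with (5635/86269)
flip (5635/86269) -> (86269/5635): both odd, 5635 mod 4 = 3, 86269 mod 4 = 1, so the flip contributes +1; sign now +1
(86269/5635): 86269 mod 5635 = 1744, so (86269/5635) = (1744/5635)
factor out 2^4: 1744 = 2^4·109; with 5635 mod 8 = 3, (2/5635) = -1; sign now +1; continue with (109/5635)
flip (109/5635) -> (5635/109): both odd, 109 mod 4 = 1, 5635 mod 4 = 3, so the flip contributes +1; sign now +1
(5635/109): 5635 mod 109 = 76, so (5635/109) = (76/109)
factor out 2^2: 76 = 2^2·19; with 109 mod 8 = 5, (2/109) = -1; sign now +1; continue with (19/109)
flip (19/109) -> (109/19): both odd, 19 mod 4 = 3, 109 mod 4 = 1, so the flip contributes +1; sign now +1
(109/19): 109 mod 19 = 14, so (109/19) = (14/19)
factor out 2^1: 14 = 2^1·7; with 19 mod 8 = 3, (2/19) = -1; sign now -1; continue with (7/19)
flip (7/19) -> (19/7): both odd, 7 mod 4 = 3, 19 mod 4 = 3, so the flip contributes -1; sign now +1
(19/7): 19 mod 7 = 5, so (19/7) = (5/7)
flip (5/7) -> (7/5): both odd, 5 mod 4 = 1, 7 mod 4 = 3, so the flip contributes +1; sign now +1
(7/5): 7 mod 5 = 2, so (7/5) = (2/5)
factor out 2^1: 2 = 2^1·1; with 5 mod 8 = 5, (2/5) = -1; sign now -1; continue with (1/5)
reached (1/5) = 1, so the symbol is -1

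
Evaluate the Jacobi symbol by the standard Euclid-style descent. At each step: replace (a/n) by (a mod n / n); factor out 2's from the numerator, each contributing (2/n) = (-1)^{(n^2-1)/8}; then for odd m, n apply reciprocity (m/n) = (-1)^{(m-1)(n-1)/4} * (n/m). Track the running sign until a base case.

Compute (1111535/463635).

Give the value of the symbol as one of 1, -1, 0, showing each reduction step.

(1111535/463635): 1111535 mod 463635 = 184265, so (1111535/463635) = (184265/463635)
flip (184265/463635) -> (463635/184265): both odd, 184265 mod 4 = 1, 463635 mod 4 = 3, so the flip contributes +1; sign now +1
(463635/184265): 463635 mod 184265 = 95105, so (463635/184265) = (95105/184265)
flip (95105/184265) -> (184265/95105): both odd, 95105 mod 4 = 1, 184265 mod 4 = 1, so the flip contributes +1; sign now +1
(184265/95105): 184265 mod 95105 = 89160, so (184265/95105) = (89160/95105)
factor out 2^3: 89160 = 2^3·11145; with 95105 mod 8 = 1, (2/95105) = +1; sign now +1; continue with (11145/95105)
flip (11145/95105) -> (95105/11145): both odd, 11145 mod 4 = 1, 95105 mod 4 = 1, so the flip contributes +1; sign now +1
(95105/11145): 95105 mod 11145 = 5945, so (95105/11145) = (5945/11145)
flip (5945/11145) -> (11145/5945): both odd, 5945 mod 4 = 1, 11145 mod 4 = 1, so the flip contributes +1; sign now +1
(11145/5945): 11145 mod 5945 = 5200, so (11145/5945) = (5200/5945)
factor out 2^4: 5200 = 2^4·325; with 5945 mod 8 = 1, (2/5945) = +1; sign now +1; continue with (325/5945)
flip (325/5945) -> (5945/325): both odd, 325 mod 4 = 1, 5945 mod 4 = 1, so the flip contributes +1; sign now +1
(5945/325): 5945 mod 325 = 95, so (5945/325) = (95/325)
flip (95/325) -> (325/95): both odd, 95 mod 4 = 3, 325 mod 4 = 1, so the flip contributes +1; sign now +1
(325/95): 325 mod 95 = 40, so (325/95) = (40/95)
factor out 2^3: 40 = 2^3·5; with 95 mod 8 = 7, (2/95) = +1; sign now +1; continue with (5/95)
flip (5/95) -> (95/5): both odd, 5 mod 4 = 1, 95 mod 4 = 3, so the flip contributes +1; sign now +1
(95/5): 95 mod 5 = 0, so (95/5) = (0/5)
reached (0/5); gcd(a, n) > 1, so (0/5) = 0 and the symbol is 0

0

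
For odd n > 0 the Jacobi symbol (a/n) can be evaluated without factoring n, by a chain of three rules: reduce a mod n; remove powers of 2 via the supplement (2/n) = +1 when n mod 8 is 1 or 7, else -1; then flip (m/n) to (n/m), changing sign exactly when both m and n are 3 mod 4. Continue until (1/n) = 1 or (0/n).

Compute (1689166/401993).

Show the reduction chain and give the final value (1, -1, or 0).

(1689166/401993): 1689166 mod 401993 = 81194, so (1689166/401993) = (81194/401993)
factor out 2^1: 81194 = 2^1·40597; with 401993 mod 8 = 1, (2/401993) = +1; sign now +1; continue with (40597/401993)
flip (40597/401993) -> (401993/40597): both odd, 40597 mod 4 = 1, 401993 mod 4 = 1, so the flip contributes +1; sign now +1
(401993/40597): 401993 mod 40597 = 36620, so (401993/40597) = (36620/40597)
factor out 2^2: 36620 = 2^2·9155; with 40597 mod 8 = 5, (2/40597) = -1; sign now +1; continue with (9155/40597)
flip (9155/40597) -> (40597/9155): both odd, 9155 mod 4 = 3, 40597 mod 4 = 1, so the flip contributes +1; sign now +1
(40597/9155): 40597 mod 9155 = 3977, so (40597/9155) = (3977/9155)
flip (3977/9155) -> (9155/3977): both odd, 3977 mod 4 = 1, 9155 mod 4 = 3, so the flip contributes +1; sign now +1
(9155/3977): 9155 mod 3977 = 1201, so (9155/3977) = (1201/3977)
flip (1201/3977) -> (3977/1201): both odd, 1201 mod 4 = 1, 3977 mod 4 = 1, so the flip contributes +1; sign now +1
(3977/1201): 3977 mod 1201 = 374, so (3977/1201) = (374/1201)
factor out 2^1: 374 = 2^1·187; with 1201 mod 8 = 1, (2/1201) = +1; sign now +1; continue with (187/1201)
flip (187/1201) -> (1201/187): both odd, 187 mod 4 = 3, 1201 mod 4 = 1, so the flip contributes +1; sign now +1
(1201/187): 1201 mod 187 = 79, so (1201/187) = (79/187)
flip (79/187) -> (187/79): both odd, 79 mod 4 = 3, 187 mod 4 = 3, so the flip contributes -1; sign now -1
(187/79): 187 mod 79 = 29, so (187/79) = (29/79)
flip (29/79) -> (79/29): both odd, 29 mod 4 = 1, 79 mod 4 = 3, so the flip contributes +1; sign now -1
(79/29): 79 mod 29 = 21, so (79/29) = (21/29)
flip (21/29) -> (29/21): both odd, 21 mod 4 = 1, 29 mod 4 = 1, so the flip contributes +1; sign now -1
(29/21): 29 mod 21 = 8, so (29/21) = (8/21)
factor out 2^3: 8 = 2^3·1; with 21 mod 8 = 5, (2/21) = -1; sign now +1; continue with (1/21)
reached (1/21) = 1, so the symbol is +1

1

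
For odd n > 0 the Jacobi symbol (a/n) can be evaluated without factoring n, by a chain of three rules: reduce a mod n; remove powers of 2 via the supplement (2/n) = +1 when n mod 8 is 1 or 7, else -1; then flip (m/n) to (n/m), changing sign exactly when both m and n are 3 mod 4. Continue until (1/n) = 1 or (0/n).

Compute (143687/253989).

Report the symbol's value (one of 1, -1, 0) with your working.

flip (143687/253989) -> (253989/143687): both odd, 143687 mod 4 = 3, 253989 mod 4 = 1, so the flip contributes +1; sign now +1
(253989/143687): 253989 mod 143687 = 110302, so (253989/143687) = (110302/143687)
factor out 2^1: 110302 = 2^1·55151; with 143687 mod 8 = 7, (2/143687) = +1; sign now +1; continue with (55151/143687)
flip (55151/143687) -> (143687/55151): both odd, 55151 mod 4 = 3, 143687 mod 4 = 3, so the flip contributes -1; sign now -1
(143687/55151): 143687 mod 55151 = 33385, so (143687/55151) = (33385/55151)
flip (33385/55151) -> (55151/33385): both odd, 33385 mod 4 = 1, 55151 mod 4 = 3, so the flip contributes +1; sign now -1
(55151/33385): 55151 mod 33385 = 21766, so (55151/33385) = (21766/33385)
factor out 2^1: 21766 = 2^1·10883; with 33385 mod 8 = 1, (2/33385) = +1; sign now -1; continue with (10883/33385)
flip (10883/33385) -> (33385/10883): both odd, 10883 mod 4 = 3, 33385 mod 4 = 1, so the flip contributes +1; sign now -1
(33385/10883): 33385 mod 10883 = 736, so (33385/10883) = (736/10883)
factor out 2^5: 736 = 2^5·23; with 10883 mod 8 = 3, (2/10883) = -1; sign now +1; continue with (23/10883)
flip (23/10883) -> (10883/23): both odd, 23 mod 4 = 3, 10883 mod 4 = 3, so the flip contributes -1; sign now -1
(10883/23): 10883 mod 23 = 4, so (10883/23) = (4/23)
factor out 2^2: 4 = 2^2·1; with 23 mod 8 = 7, (2/23) = +1; sign now -1; continue with (1/23)
reached (1/23) = 1, so the symbol is -1

-1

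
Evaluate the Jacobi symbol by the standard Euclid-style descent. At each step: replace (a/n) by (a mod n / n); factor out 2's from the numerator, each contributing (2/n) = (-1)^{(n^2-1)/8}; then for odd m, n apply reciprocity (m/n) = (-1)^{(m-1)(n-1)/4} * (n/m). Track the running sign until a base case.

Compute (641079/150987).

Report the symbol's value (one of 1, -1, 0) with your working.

(641079/150987) = (37131/150987)   [reduce mod 150987]
reciprocity: (37131/150987) = -1·(150987/37131) since 37131 mod 4 = 3, 150987 mod 4 = 3; sign now -1
(150987/37131) = (2463/37131)   [reduce mod 37131]
reciprocity: (2463/37131) = -1·(37131/2463) since 2463 mod 4 = 3, 37131 mod 4 = 3; sign now +1
(37131/2463) = (186/2463)   [reduce mod 2463]
186 = 2^1·93; (2/2463) = +1 since 2463 mod 8 = 7, so (186/2463) = (+1)^1·(93/2463); sign now +1
reciprocity: (93/2463) = +1·(2463/93) since 93 mod 4 = 1, 2463 mod 4 = 3; sign now +1
(2463/93) = (45/93)   [reduce mod 93]
reciprocity: (45/93) = +1·(93/45) since 45 mod 4 = 1, 93 mod 4 = 1; sign now +1
(93/45) = (3/45)   [reduce mod 45]
reciprocity: (3/45) = +1·(45/3) since 3 mod 4 = 3, 45 mod 4 = 1; sign now +1
(45/3) = (0/3)   [reduce mod 3]
(0/3) = 0   [gcd(a, n) > 1]; final value = 0

0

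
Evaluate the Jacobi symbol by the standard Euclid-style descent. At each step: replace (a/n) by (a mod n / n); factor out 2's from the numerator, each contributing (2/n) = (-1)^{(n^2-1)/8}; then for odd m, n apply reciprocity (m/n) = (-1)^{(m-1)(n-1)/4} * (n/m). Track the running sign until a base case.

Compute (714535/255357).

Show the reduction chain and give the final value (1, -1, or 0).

-1

(714535/255357): 714535 mod 255357 = 203821, so (714535/255357) = (203821/255357)
flip (203821/255357) -> (255357/203821): both odd, 203821 mod 4 = 1, 255357 mod 4 = 1, so the flip contributes +1; sign now +1
(255357/203821): 255357 mod 203821 = 51536, so (255357/203821) = (51536/203821)
factor out 2^4: 51536 = 2^4·3221; with 203821 mod 8 = 5, (2/203821) = -1; sign now +1; continue with (3221/203821)
flip (3221/203821) -> (203821/3221): both odd, 3221 mod 4 = 1, 203821 mod 4 = 1, so the flip contributes +1; sign now +1
(203821/3221): 203821 mod 3221 = 898, so (203821/3221) = (898/3221)
factor out 2^1: 898 = 2^1·449; with 3221 mod 8 = 5, (2/3221) = -1; sign now -1; continue with (449/3221)
flip (449/3221) -> (3221/449): both odd, 449 mod 4 = 1, 3221 mod 4 = 1, so the flip contributes +1; sign now -1
(3221/449): 3221 mod 449 = 78, so (3221/449) = (78/449)
factor out 2^1: 78 = 2^1·39; with 449 mod 8 = 1, (2/449) = +1; sign now -1; continue with (39/449)
flip (39/449) -> (449/39): both odd, 39 mod 4 = 3, 449 mod 4 = 1, so the flip contributes +1; sign now -1
(449/39): 449 mod 39 = 20, so (449/39) = (20/39)
factor out 2^2: 20 = 2^2·5; with 39 mod 8 = 7, (2/39) = +1; sign now -1; continue with (5/39)
flip (5/39) -> (39/5): both odd, 5 mod 4 = 1, 39 mod 4 = 3, so the flip contributes +1; sign now -1
(39/5): 39 mod 5 = 4, so (39/5) = (4/5)
factor out 2^2: 4 = 2^2·1; with 5 mod 8 = 5, (2/5) = -1; sign now -1; continue with (1/5)
reached (1/5) = 1, so the symbol is -1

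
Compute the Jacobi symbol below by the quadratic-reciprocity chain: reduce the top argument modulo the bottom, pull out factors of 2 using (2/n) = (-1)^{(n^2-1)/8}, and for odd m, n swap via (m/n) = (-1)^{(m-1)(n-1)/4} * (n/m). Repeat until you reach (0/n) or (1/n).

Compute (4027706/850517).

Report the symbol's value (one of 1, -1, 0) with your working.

-1

(4027706/850517) = (625638/850517)   [reduce mod 850517]
625638 = 2^1·312819; (2/850517) = -1 since 850517 mod 8 = 5, so (625638/850517) = (-1)^1·(312819/850517); sign now -1
reciprocity: (312819/850517) = +1·(850517/312819) since 312819 mod 4 = 3, 850517 mod 4 = 1; sign now -1
(850517/312819) = (224879/312819)   [reduce mod 312819]
reciprocity: (224879/312819) = -1·(312819/224879) since 224879 mod 4 = 3, 312819 mod 4 = 3; sign now +1
(312819/224879) = (87940/224879)   [reduce mod 224879]
87940 = 2^2·21985; (2/224879) = +1 since 224879 mod 8 = 7, so (87940/224879) = (+1)^2·(21985/224879); sign now +1
reciprocity: (21985/224879) = +1·(224879/21985) since 21985 mod 4 = 1, 224879 mod 4 = 3; sign now +1
(224879/21985) = (5029/21985)   [reduce mod 21985]
reciprocity: (5029/21985) = +1·(21985/5029) since 5029 mod 4 = 1, 21985 mod 4 = 1; sign now +1
(21985/5029) = (1869/5029)   [reduce mod 5029]
reciprocity: (1869/5029) = +1·(5029/1869) since 1869 mod 4 = 1, 5029 mod 4 = 1; sign now +1
(5029/1869) = (1291/1869)   [reduce mod 1869]
reciprocity: (1291/1869) = +1·(1869/1291) since 1291 mod 4 = 3, 1869 mod 4 = 1; sign now +1
(1869/1291) = (578/1291)   [reduce mod 1291]
578 = 2^1·289; (2/1291) = -1 since 1291 mod 8 = 3, so (578/1291) = (-1)^1·(289/1291); sign now -1
reciprocity: (289/1291) = +1·(1291/289) since 289 mod 4 = 1, 1291 mod 4 = 3; sign now -1
(1291/289) = (135/289)   [reduce mod 289]
reciprocity: (135/289) = +1·(289/135) since 135 mod 4 = 3, 289 mod 4 = 1; sign now -1
(289/135) = (19/135)   [reduce mod 135]
reciprocity: (19/135) = -1·(135/19) since 19 mod 4 = 3, 135 mod 4 = 3; sign now +1
(135/19) = (2/19)   [reduce mod 19]
2 = 2^1·1; (2/19) = -1 since 19 mod 8 = 3, so (2/19) = (-1)^1·(1/19); sign now -1
(1/19) = 1; final value = sign = -1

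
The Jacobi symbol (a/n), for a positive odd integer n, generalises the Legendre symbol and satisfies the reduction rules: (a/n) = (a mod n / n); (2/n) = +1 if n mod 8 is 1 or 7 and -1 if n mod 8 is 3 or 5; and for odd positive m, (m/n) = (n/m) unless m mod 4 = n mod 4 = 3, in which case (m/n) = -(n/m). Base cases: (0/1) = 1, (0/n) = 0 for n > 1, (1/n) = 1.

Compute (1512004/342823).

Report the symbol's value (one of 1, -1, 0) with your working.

(1512004/342823) = (140712/342823)   [reduce mod 342823]
140712 = 2^3·17589; (2/342823) = +1 since 342823 mod 8 = 7, so (140712/342823) = (+1)^3·(17589/342823); sign now +1
reciprocity: (17589/342823) = +1·(342823/17589) since 17589 mod 4 = 1, 342823 mod 4 = 3; sign now +1
(342823/17589) = (8632/17589)   [reduce mod 17589]
8632 = 2^3·1079; (2/17589) = -1 since 17589 mod 8 = 5, so (8632/17589) = (-1)^3·(1079/17589); sign now -1
reciprocity: (1079/17589) = +1·(17589/1079) since 1079 mod 4 = 3, 17589 mod 4 = 1; sign now -1
(17589/1079) = (325/1079)   [reduce mod 1079]
reciprocity: (325/1079) = +1·(1079/325) since 325 mod 4 = 1, 1079 mod 4 = 3; sign now -1
(1079/325) = (104/325)   [reduce mod 325]
104 = 2^3·13; (2/325) = -1 since 325 mod 8 = 5, so (104/325) = (-1)^3·(13/325); sign now +1
reciprocity: (13/325) = +1·(325/13) since 13 mod 4 = 1, 325 mod 4 = 1; sign now +1
(325/13) = (0/13)   [reduce mod 13]
(0/13) = 0   [gcd(a, n) > 1]; final value = 0

0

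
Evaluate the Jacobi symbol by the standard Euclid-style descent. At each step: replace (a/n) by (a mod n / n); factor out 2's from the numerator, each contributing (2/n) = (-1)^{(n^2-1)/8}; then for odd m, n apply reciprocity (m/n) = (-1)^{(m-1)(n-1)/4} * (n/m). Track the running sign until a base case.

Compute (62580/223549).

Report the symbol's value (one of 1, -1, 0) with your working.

1

62580 = 2^2·15645; (2/223549) = -1 since 223549 mod 8 = 5, so (62580/223549) = (-1)^2·(15645/223549); sign now +1
reciprocity: (15645/223549) = +1·(223549/15645) since 15645 mod 4 = 1, 223549 mod 4 = 1; sign now +1
(223549/15645) = (4519/15645)   [reduce mod 15645]
reciprocity: (4519/15645) = +1·(15645/4519) since 4519 mod 4 = 3, 15645 mod 4 = 1; sign now +1
(15645/4519) = (2088/4519)   [reduce mod 4519]
2088 = 2^3·261; (2/4519) = +1 since 4519 mod 8 = 7, so (2088/4519) = (+1)^3·(261/4519); sign now +1
reciprocity: (261/4519) = +1·(4519/261) since 261 mod 4 = 1, 4519 mod 4 = 3; sign now +1
(4519/261) = (82/261)   [reduce mod 261]
82 = 2^1·41; (2/261) = -1 since 261 mod 8 = 5, so (82/261) = (-1)^1·(41/261); sign now -1
reciprocity: (41/261) = +1·(261/41) since 41 mod 4 = 1, 261 mod 4 = 1; sign now -1
(261/41) = (15/41)   [reduce mod 41]
reciprocity: (15/41) = +1·(41/15) since 15 mod 4 = 3, 41 mod 4 = 1; sign now -1
(41/15) = (11/15)   [reduce mod 15]
reciprocity: (11/15) = -1·(15/11) since 11 mod 4 = 3, 15 mod 4 = 3; sign now +1
(15/11) = (4/11)   [reduce mod 11]
4 = 2^2·1; (2/11) = -1 since 11 mod 8 = 3, so (4/11) = (-1)^2·(1/11); sign now +1
(1/11) = 1; final value = sign = +1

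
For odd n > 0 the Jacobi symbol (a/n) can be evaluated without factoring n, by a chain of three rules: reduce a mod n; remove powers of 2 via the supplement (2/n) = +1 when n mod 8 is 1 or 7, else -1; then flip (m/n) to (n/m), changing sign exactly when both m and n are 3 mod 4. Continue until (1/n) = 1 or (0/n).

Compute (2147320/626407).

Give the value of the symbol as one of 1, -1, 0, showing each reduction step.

(2147320/626407): 2147320 mod 626407 = 268099, so (2147320/626407) = (268099/626407)
flip (268099/626407) -> (626407/268099): both odd, 268099 mod 4 = 3, 626407 mod 4 = 3, so the flip contributes -1; sign now -1
(626407/268099): 626407 mod 268099 = 90209, so (626407/268099) = (90209/268099)
flip (90209/268099) -> (268099/90209): both odd, 90209 mod 4 = 1, 268099 mod 4 = 3, so the flip contributes +1; sign now -1
(268099/90209): 268099 mod 90209 = 87681, so (268099/90209) = (87681/90209)
flip (87681/90209) -> (90209/87681): both odd, 87681 mod 4 = 1, 90209 mod 4 = 1, so the flip contributes +1; sign now -1
(90209/87681): 90209 mod 87681 = 2528, so (90209/87681) = (2528/87681)
factor out 2^5: 2528 = 2^5·79; with 87681 mod 8 = 1, (2/87681) = +1; sign now -1; continue with (79/87681)
flip (79/87681) -> (87681/79): both odd, 79 mod 4 = 3, 87681 mod 4 = 1, so the flip contributes +1; sign now -1
(87681/79): 87681 mod 79 = 70, so (87681/79) = (70/79)
factor out 2^1: 70 = 2^1·35; with 79 mod 8 = 7, (2/79) = +1; sign now -1; continue with (35/79)
flip (35/79) -> (79/35): both odd, 35 mod 4 = 3, 79 mod 4 = 3, so the flip contributes -1; sign now +1
(79/35): 79 mod 35 = 9, so (79/35) = (9/35)
flip (9/35) -> (35/9): both odd, 9 mod 4 = 1, 35 mod 4 = 3, so the flip contributes +1; sign now +1
(35/9): 35 mod 9 = 8, so (35/9) = (8/9)
factor out 2^3: 8 = 2^3·1; with 9 mod 8 = 1, (2/9) = +1; sign now +1; continue with (1/9)
reached (1/9) = 1, so the symbol is +1

1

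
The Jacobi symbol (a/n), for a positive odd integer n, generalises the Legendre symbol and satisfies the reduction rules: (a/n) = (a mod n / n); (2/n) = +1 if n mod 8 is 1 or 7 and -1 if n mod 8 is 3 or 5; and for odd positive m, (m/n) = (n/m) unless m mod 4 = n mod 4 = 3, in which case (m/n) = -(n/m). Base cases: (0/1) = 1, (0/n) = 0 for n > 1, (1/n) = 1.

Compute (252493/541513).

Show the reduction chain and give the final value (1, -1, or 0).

reciprocity: (252493/541513) = +1·(541513/252493) since 252493 mod 4 = 1, 541513 mod 4 = 1; sign now +1
(541513/252493) = (36527/252493)   [reduce mod 252493]
reciprocity: (36527/252493) = +1·(252493/36527) since 36527 mod 4 = 3, 252493 mod 4 = 1; sign now +1
(252493/36527) = (33331/36527)   [reduce mod 36527]
reciprocity: (33331/36527) = -1·(36527/33331) since 33331 mod 4 = 3, 36527 mod 4 = 3; sign now -1
(36527/33331) = (3196/33331)   [reduce mod 33331]
3196 = 2^2·799; (2/33331) = -1 since 33331 mod 8 = 3, so (3196/33331) = (-1)^2·(799/33331); sign now -1
reciprocity: (799/33331) = -1·(33331/799) since 799 mod 4 = 3, 33331 mod 4 = 3; sign now +1
(33331/799) = (572/799)   [reduce mod 799]
572 = 2^2·143; (2/799) = +1 since 799 mod 8 = 7, so (572/799) = (+1)^2·(143/799); sign now +1
reciprocity: (143/799) = -1·(799/143) since 143 mod 4 = 3, 799 mod 4 = 3; sign now -1
(799/143) = (84/143)   [reduce mod 143]
84 = 2^2·21; (2/143) = +1 since 143 mod 8 = 7, so (84/143) = (+1)^2·(21/143); sign now -1
reciprocity: (21/143) = +1·(143/21) since 21 mod 4 = 1, 143 mod 4 = 3; sign now -1
(143/21) = (17/21)   [reduce mod 21]
reciprocity: (17/21) = +1·(21/17) since 17 mod 4 = 1, 21 mod 4 = 1; sign now -1
(21/17) = (4/17)   [reduce mod 17]
4 = 2^2·1; (2/17) = +1 since 17 mod 8 = 1, so (4/17) = (+1)^2·(1/17); sign now -1
(1/17) = 1; final value = sign = -1

-1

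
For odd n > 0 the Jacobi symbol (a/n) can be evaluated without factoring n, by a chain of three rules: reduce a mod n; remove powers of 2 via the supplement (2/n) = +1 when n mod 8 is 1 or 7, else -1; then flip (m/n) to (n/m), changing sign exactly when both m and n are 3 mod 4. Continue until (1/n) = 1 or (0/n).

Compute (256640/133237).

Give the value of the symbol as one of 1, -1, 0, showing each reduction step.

-1

(256640/133237): 256640 mod 133237 = 123403, so (256640/133237) = (123403/133237)
flip (123403/133237) -> (133237/123403): both odd, 123403 mod 4 = 3, 133237 mod 4 = 1, so the flip contributes +1; sign now +1
(133237/123403): 133237 mod 123403 = 9834, so (133237/123403) = (9834/123403)
factor out 2^1: 9834 = 2^1·4917; with 123403 mod 8 = 3, (2/123403) = -1; sign now -1; continue with (4917/123403)
flip (4917/123403) -> (123403/4917): both odd, 4917 mod 4 = 1, 123403 mod 4 = 3, so the flip contributes +1; sign now -1
(123403/4917): 123403 mod 4917 = 478, so (123403/4917) = (478/4917)
factor out 2^1: 478 = 2^1·239; with 4917 mod 8 = 5, (2/4917) = -1; sign now +1; continue with (239/4917)
flip (239/4917) -> (4917/239): both odd, 239 mod 4 = 3, 4917 mod 4 = 1, so the flip contributes +1; sign now +1
(4917/239): 4917 mod 239 = 137, so (4917/239) = (137/239)
flip (137/239) -> (239/137): both odd, 137 mod 4 = 1, 239 mod 4 = 3, so the flip contributes +1; sign now +1
(239/137): 239 mod 137 = 102, so (239/137) = (102/137)
factor out 2^1: 102 = 2^1·51; with 137 mod 8 = 1, (2/137) = +1; sign now +1; continue with (51/137)
flip (51/137) -> (137/51): both odd, 51 mod 4 = 3, 137 mod 4 = 1, so the flip contributes +1; sign now +1
(137/51): 137 mod 51 = 35, so (137/51) = (35/51)
flip (35/51) -> (51/35): both odd, 35 mod 4 = 3, 51 mod 4 = 3, so the flip contributes -1; sign now -1
(51/35): 51 mod 35 = 16, so (51/35) = (16/35)
factor out 2^4: 16 = 2^4·1; with 35 mod 8 = 3, (2/35) = -1; sign now -1; continue with (1/35)
reached (1/35) = 1, so the symbol is -1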